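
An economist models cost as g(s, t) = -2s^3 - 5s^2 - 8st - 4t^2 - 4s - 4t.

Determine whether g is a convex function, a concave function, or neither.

The term -2s^3 is cubic, so the Hessian is not constant.
∂²g/∂s² = -12s - 10, which takes both signs as s varies (negative for sufficiently large s). A diagonal entry of the Hessian changing sign means the Hessian is neither positive- nor negative-semidefinite on all of R^2.

neither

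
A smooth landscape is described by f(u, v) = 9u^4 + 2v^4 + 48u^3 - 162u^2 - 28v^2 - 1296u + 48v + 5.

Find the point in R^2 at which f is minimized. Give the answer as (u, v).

(3, -3)

f(u,v) separates as P(u) + Q(v) + 5, so its minimum is min P + min Q + 5.
P'(u) = 36(u - 3)(u + 3)(u + 4) vanishes at u ∈ {-4, -3, 3}; Q'(v) = 8(v - 2)(v - 1)(v + 3) vanishes at v ∈ {-3, 1, 2}.
Local minima of P (where P''>0): P(-4)=1824, P(3)=-3321. Local minima of Q: Q(-3)=-234, Q(2)=16.
So the global minimum of f is P(3) + Q(-3) + 5 = -3321 − 234 + 5 = -3550, attained at (3, -3).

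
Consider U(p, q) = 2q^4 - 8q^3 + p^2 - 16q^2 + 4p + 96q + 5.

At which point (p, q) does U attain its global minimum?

(-2, -2)

U(p,q) separates as A(p) + B(q) + 5, so its minimum is min A + min B + 5.
A'(p) = 2p + 4 vanishes at p ∈ {-2}; B'(q) = 8(q - 3)(q - 2)(q + 2) vanishes at q ∈ {-2, 2, 3}.
Local minima of A (where A''>0): A(-2)=-4. Local minima of B: B(-2)=-160, B(3)=90.
So the global minimum of U is A(-2) + B(-2) + 5 = -4 − 160 + 5 = -159, attained at (-2, -2).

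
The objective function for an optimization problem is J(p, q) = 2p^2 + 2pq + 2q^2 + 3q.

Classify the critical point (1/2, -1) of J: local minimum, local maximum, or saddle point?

The Hessian of J is constant: H = [[4, 2], [2, 4]].
det(H) = 4·4 − 2² = 12.
det(H) > 0 and tr(H) = 8 > 0, so H is positive definite and the point is a local minimum.

local minimum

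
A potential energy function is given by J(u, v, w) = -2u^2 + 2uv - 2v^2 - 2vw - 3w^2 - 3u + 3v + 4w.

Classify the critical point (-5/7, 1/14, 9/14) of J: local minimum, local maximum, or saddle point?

local maximum

The Hessian is constant: H = [[-4, 2, 0], [2, -4, -2], [0, -2, -6]].
Leading principal minors: Δ₁ = -4, Δ₂ = 12, Δ₃ = -56.
The minors alternate sign starting negative (−, +, −), so H is negative definite: a local maximum.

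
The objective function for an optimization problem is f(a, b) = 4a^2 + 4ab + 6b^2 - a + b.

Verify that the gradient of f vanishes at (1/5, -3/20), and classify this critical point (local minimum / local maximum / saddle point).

∇f = (8a + 4b - 1, 4a + 12b + 1); substituting (1/5, -3/20) gives ∇f = (0, 0), so (1/5, -3/20) is indeed a critical point.
The Hessian of f is constant: H = [[8, 4], [4, 12]].
det(H) = 8·12 − 4² = 80.
det(H) > 0 and tr(H) = 20 > 0, so H is positive definite and the point is a local minimum.

local minimum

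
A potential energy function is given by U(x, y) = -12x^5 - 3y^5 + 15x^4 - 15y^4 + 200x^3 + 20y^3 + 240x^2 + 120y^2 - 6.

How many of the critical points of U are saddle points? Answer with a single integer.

U separates as a function of x plus a function of y, so ∇U=0 decouples.
∂U/∂x = -60x(x - 4)(x + 1)(x + 2) = 0 at x ∈ {-2, -1, 0, 4}; ∂U/∂y = -15y(y - 2)(y + 2)(y + 4) = 0 at y ∈ {-4, -2, 0, 2}.
The Hessian is diagonal: diag(U_xx, U_yy). Second derivatives: U_xx(-2)=720, U_xx(-1)=-300, U_xx(0)=480, U_xx(4)=-7200; U_yy(-4)=720, U_yy(-2)=-240, U_yy(0)=240, U_yy(2)=-720.
Saddle points occur where the two diagonal entries have opposite signs: (-2, -2), (-2, 2), (-1, -4), (-1, 0), (0, -2), (0, 2), (4, -4), (4, 0). Count: 8.

8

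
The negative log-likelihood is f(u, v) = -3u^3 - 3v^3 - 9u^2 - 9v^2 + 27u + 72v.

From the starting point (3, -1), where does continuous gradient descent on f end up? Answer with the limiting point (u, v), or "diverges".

diverges

f is separable, so gradient descent decouples: u follows -∂f/∂u, v follows -∂f/∂v.
∂f/∂u = -9(u - 1)(u + 3); at u=3 this is -108, so u increases.
∂f/∂v = -9(v - 2)(v + 4); at v=-1 this is 81, so v decreases.
The u-coordinate has no critical point in that direction and runs off to infinity.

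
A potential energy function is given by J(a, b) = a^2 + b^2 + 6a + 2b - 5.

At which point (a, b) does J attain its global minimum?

J(a,b) separates as P(a) + Q(b) − 5, so its minimum is min P + min Q − 5.
P'(a) = 2a + 6 vanishes at a ∈ {-3}; Q'(b) = 2b + 2 vanishes at b ∈ {-1}.
Local minima of P (where P''>0): P(-3)=-9. Local minima of Q: Q(-1)=-1.
So the global minimum of J is P(-3) + Q(-1) − 5 = -9 − 1 − 5 = -15, attained at (-3, -1).

(-3, -1)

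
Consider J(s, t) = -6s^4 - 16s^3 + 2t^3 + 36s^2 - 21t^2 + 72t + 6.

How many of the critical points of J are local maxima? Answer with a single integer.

J separates as a function of s plus a function of t, so ∇J=0 decouples.
∂J/∂s = -24s(s - 1)(s + 3) = 0 at s ∈ {-3, 0, 1}; ∂J/∂t = 6(t - 4)(t - 3) = 0 at t ∈ {3, 4}.
The Hessian is diagonal: diag(J_ss, J_tt). Second derivatives: J_ss(-3)=-288, J_ss(0)=72, J_ss(1)=-96; J_tt(3)=-6, J_tt(4)=6.
Local maxima occur where both diagonal entries negative: (-3, 3), (1, 3). Count: 2.

2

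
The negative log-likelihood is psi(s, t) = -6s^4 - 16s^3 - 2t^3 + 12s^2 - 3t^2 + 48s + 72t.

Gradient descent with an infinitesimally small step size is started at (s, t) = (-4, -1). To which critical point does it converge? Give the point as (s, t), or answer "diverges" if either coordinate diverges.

psi is separable, so gradient descent decouples: s follows -∂psi/∂s, t follows -∂psi/∂t.
∂psi/∂s = -24(s - 1)(s + 1)(s + 2); at s=-4 this is 720, so s decreases.
∂psi/∂t = -6(t - 3)(t + 4); at t=-1 this is 72, so t decreases.
The s-coordinate has no critical point in that direction and runs off to infinity.

diverges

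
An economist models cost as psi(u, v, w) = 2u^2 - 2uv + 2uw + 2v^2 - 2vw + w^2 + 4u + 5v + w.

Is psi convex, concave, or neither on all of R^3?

convex

psi is quadratic, so its Hessian is the constant matrix H = [[4, -2, 2], [-2, 4, -2], [2, -2, 2]].
Leading principal minors: 4, 12, 8.
All positive ⇒ H ≻ 0 ⇒ convex.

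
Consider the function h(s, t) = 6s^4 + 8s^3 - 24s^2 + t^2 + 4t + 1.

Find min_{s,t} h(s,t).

-67

h(s,t) separates as P(s) + Q(t) + 1, so its minimum is min P + min Q + 1.
P'(s) = 24s(s - 1)(s + 2) vanishes at s ∈ {-2, 0, 1}; Q'(t) = 2(t + 2) vanishes at t ∈ {-2}.
Local minima of P (where P''>0): P(-2)=-64, P(1)=-10. Local minima of Q: Q(-2)=-4.
So the global minimum of h is P(-2) + Q(-2) + 1 = -64 − 4 + 1 = -67, attained at (-2, -2).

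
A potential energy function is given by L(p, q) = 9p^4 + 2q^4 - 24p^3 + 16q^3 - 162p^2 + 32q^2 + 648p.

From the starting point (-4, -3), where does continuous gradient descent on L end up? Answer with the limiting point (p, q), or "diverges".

L is separable, so gradient descent decouples: p follows -∂L/∂p, q follows -∂L/∂q.
∂L/∂p = 36(p - 3)(p - 2)(p + 3); at p=-4 this is -1512, so p increases.
∂L/∂q = 8q(q + 2)(q + 4); at q=-3 this is 24, so q decreases.
p converges to its nearest critical value -3 (a local min of the p-part); q converges to -4. The iterate converges to (-3, -4).

(-3, -4)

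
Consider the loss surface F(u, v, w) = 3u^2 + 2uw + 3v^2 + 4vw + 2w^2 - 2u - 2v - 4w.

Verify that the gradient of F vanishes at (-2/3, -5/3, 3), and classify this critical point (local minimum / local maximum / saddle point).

local minimum

∇F = (6u + 2w - 2, 6v + 4w - 2, 2u + 4v + 4w - 4); substituting (-2/3, -5/3, 3) gives ∇F = (0, 0, 0), so (-2/3, -5/3, 3) is indeed a critical point.
The Hessian is constant: H = [[6, 0, 2], [0, 6, 4], [2, 4, 4]].
Leading principal minors: Δ₁ = 6, Δ₂ = 36, Δ₃ = 24.
All leading minors are positive, so H is positive definite: a local minimum.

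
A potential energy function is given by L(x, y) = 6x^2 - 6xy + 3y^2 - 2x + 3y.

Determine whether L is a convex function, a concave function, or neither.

L is quadratic, so its Hessian is the constant matrix H = [[12, -6], [-6, 6]].
det(H) = 36, tr(H) = 18.
det(H) > 0 and tr(H) > 0, so H is positive definite everywhere: convex.

convex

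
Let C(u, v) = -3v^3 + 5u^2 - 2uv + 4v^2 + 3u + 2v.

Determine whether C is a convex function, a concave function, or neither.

neither

The term -3v^3 is cubic, so the Hessian is not constant.
∂²C/∂v² = -18v + 8, which takes both signs as v varies (negative for sufficiently large v). A diagonal entry of the Hessian changing sign means the Hessian is neither positive- nor negative-semidefinite on all of R^2.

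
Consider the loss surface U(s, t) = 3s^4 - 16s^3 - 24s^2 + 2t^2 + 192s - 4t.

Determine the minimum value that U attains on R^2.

U(s,t) separates as P(s) + Q(t), so its minimum is min P + min Q.
P'(s) = 12(s - 4)(s - 2)(s + 2) vanishes at s ∈ {-2, 2, 4}; Q'(t) = 4(t - 1) vanishes at t ∈ {1}.
Local minima of P (where P''>0): P(-2)=-304, P(4)=128. Local minima of Q: Q(1)=-2.
So the global minimum of U is P(-2) + Q(1) = -304 − 2 = -306, attained at (-2, 1).

-306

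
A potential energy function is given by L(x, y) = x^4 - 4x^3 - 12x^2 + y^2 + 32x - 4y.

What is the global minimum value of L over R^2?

L(x,y) separates as P(x) + Q(y), so its minimum is min P + min Q.
P'(x) = 4(x - 4)(x - 1)(x + 2) vanishes at x ∈ {-2, 1, 4}; Q'(y) = 2y - 4 vanishes at y ∈ {2}.
Local minima of P (where P''>0): P(-2)=-64, P(4)=-64. Local minima of Q: Q(2)=-4.
So the global minimum of L is P(-2) + Q(2) = -64 − 4 = -68, attained at (-2, 2).

-68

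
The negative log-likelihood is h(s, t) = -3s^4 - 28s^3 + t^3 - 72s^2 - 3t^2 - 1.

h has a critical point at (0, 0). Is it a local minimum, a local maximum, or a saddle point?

local maximum

The mixed partial ∂²h/∂s∂t is 0, so the Hessian at any point is diag(h_ss, h_tt) = diag(-12(3s^2 + 14s + 12), 6(t - 1)).
At (0, 0): H = diag(-144, -6).
Both eigenvalues are negative, so H is negative definite: a local maximum.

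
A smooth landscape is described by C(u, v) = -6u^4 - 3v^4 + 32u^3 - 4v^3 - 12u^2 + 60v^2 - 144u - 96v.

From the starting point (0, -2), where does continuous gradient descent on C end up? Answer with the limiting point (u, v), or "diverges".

(2, 1)

C is separable, so gradient descent decouples: u follows -∂C/∂u, v follows -∂C/∂v.
∂C/∂u = -24(u - 3)(u - 2)(u + 1); at u=0 this is -144, so u increases.
∂C/∂v = -12(v - 2)(v - 1)(v + 4); at v=-2 this is -288, so v increases.
u converges to its nearest critical value 2 (a local min of the u-part); v converges to 1. The iterate converges to (2, 1).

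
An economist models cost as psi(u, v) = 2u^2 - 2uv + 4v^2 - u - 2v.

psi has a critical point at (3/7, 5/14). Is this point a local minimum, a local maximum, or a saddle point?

local minimum

The Hessian of psi is constant: H = [[4, -2], [-2, 8]].
det(H) = 4·8 − (-2)² = 28.
det(H) > 0 and tr(H) = 12 > 0, so H is positive definite and the point is a local minimum.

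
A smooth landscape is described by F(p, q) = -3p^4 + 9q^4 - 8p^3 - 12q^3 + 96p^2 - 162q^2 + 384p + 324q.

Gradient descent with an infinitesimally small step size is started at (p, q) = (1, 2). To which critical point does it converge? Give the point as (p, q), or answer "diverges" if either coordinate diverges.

(-2, 3)

F is separable, so gradient descent decouples: p follows -∂F/∂p, q follows -∂F/∂q.
∂F/∂p = -12(p - 4)(p + 2)(p + 4); at p=1 this is 540, so p decreases.
∂F/∂q = 36(q - 3)(q - 1)(q + 3); at q=2 this is -180, so q increases.
p converges to its nearest critical value -2 (a local min of the p-part); q converges to 3. The iterate converges to (-2, 3).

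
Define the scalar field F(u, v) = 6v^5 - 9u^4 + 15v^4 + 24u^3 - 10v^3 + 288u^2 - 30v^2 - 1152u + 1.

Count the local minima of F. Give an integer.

F separates as a function of u plus a function of v, so ∇F=0 decouples.
∂F/∂u = -36(u - 4)(u - 2)(u + 4) = 0 at u ∈ {-4, 2, 4}; ∂F/∂v = 30v(v - 1)(v + 1)(v + 2) = 0 at v ∈ {-2, -1, 0, 1}.
The Hessian is diagonal: diag(F_uu, F_vv). Second derivatives: F_uu(-4)=-1728, F_uu(2)=432, F_uu(4)=-576; F_vv(-2)=-180, F_vv(-1)=60, F_vv(0)=-60, F_vv(1)=180.
Local minima occur where both diagonal entries positive: (2, -1), (2, 1). Count: 2.

2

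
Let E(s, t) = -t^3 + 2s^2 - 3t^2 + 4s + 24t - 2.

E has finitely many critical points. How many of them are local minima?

E separates as a function of s plus a function of t, so ∇E=0 decouples.
∂E/∂s = 4(s + 1) = 0 at s ∈ {-1}; ∂E/∂t = -3(t - 2)(t + 4) = 0 at t ∈ {-4, 2}.
The Hessian is diagonal: diag(E_ss, E_tt). Second derivatives: E_ss(-1)=4; E_tt(-4)=18, E_tt(2)=-18.
Local minima occur where both diagonal entries positive: (-1, -4). Count: 1.

1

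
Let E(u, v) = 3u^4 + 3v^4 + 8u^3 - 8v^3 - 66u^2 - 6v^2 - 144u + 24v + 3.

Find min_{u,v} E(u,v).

-583

E(u,v) separates as P(u) + Q(v) + 3, so its minimum is min P + min Q + 3.
P'(u) = 12(u - 3)(u + 1)(u + 4) vanishes at u ∈ {-4, -1, 3}; Q'(v) = 12(v - 2)(v - 1)(v + 1) vanishes at v ∈ {-1, 1, 2}.
Local minima of P (where P''>0): P(-4)=-224, P(3)=-567. Local minima of Q: Q(-1)=-19, Q(2)=8.
So the global minimum of E is P(3) + Q(-1) + 3 = -567 − 19 + 3 = -583, attained at (3, -1).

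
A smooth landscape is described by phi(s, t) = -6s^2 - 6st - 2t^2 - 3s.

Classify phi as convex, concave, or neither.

phi is quadratic, so its Hessian is the constant matrix H = [[-12, -6], [-6, -4]].
det(H) = 12, tr(H) = -16.
det(H) > 0 and tr(H) < 0, so H is negative definite everywhere: concave.

concave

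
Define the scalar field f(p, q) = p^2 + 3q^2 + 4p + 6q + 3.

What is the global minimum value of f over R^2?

-4

f(p,q) separates as A(p) + B(q) + 3, so its minimum is min A + min B + 3.
A'(p) = 2p + 4 vanishes at p ∈ {-2}; B'(q) = 6q + 6 vanishes at q ∈ {-1}.
Local minima of A (where A''>0): A(-2)=-4. Local minima of B: B(-1)=-3.
So the global minimum of f is A(-2) + B(-1) + 3 = -4 − 3 + 3 = -4, attained at (-2, -1).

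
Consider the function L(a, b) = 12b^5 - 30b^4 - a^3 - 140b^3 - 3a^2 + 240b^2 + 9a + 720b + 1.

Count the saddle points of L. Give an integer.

L separates as a function of a plus a function of b, so ∇L=0 decouples.
∂L/∂a = -3(a - 1)(a + 3) = 0 at a ∈ {-3, 1}; ∂L/∂b = 60(b - 3)(b - 2)(b + 1)(b + 2) = 0 at b ∈ {-2, -1, 2, 3}.
The Hessian is diagonal: diag(L_aa, L_bb). Second derivatives: L_aa(-3)=12, L_aa(1)=-12; L_bb(-2)=-1200, L_bb(-1)=720, L_bb(2)=-720, L_bb(3)=1200.
Saddle points occur where the two diagonal entries have opposite signs: (-3, -2), (-3, 2), (1, -1), (1, 3). Count: 4.

4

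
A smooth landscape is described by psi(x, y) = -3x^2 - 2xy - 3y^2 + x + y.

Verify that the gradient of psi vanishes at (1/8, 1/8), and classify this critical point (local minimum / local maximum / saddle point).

∇psi = (-6x - 2y + 1, -2x - 6y + 1); substituting (1/8, 1/8) gives ∇psi = (0, 0), so (1/8, 1/8) is indeed a critical point.
The Hessian of psi is constant: H = [[-6, -2], [-2, -6]].
det(H) = (-6)·(-6) − (-2)² = 32.
det(H) > 0 and tr(H) = -12 < 0, so H is negative definite and the point is a local maximum.

local maximum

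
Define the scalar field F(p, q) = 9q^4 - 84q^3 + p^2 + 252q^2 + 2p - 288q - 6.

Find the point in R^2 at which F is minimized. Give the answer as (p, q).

F(p,q) separates as A(p) + B(q) − 6, so its minimum is min A + min B − 6.
A'(p) = 2p + 2 vanishes at p ∈ {-1}; B'(q) = 36(q - 4)(q - 2)(q - 1) vanishes at q ∈ {1, 2, 4}.
Local minima of A (where A''>0): A(-1)=-1. Local minima of B: B(1)=-111, B(4)=-192.
So the global minimum of F is A(-1) + B(4) − 6 = -1 − 192 − 6 = -199, attained at (-1, 4).

(-1, 4)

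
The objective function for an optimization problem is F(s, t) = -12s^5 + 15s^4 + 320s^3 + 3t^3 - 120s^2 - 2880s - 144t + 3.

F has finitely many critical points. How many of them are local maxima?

F separates as a function of s plus a function of t, so ∇F=0 decouples.
∂F/∂s = -60(s - 4)(s - 2)(s + 2)(s + 3) = 0 at s ∈ {-3, -2, 2, 4}; ∂F/∂t = 9(t - 4)(t + 4) = 0 at t ∈ {-4, 4}.
The Hessian is diagonal: diag(F_ss, F_tt). Second derivatives: F_ss(-3)=2100, F_ss(-2)=-1440, F_ss(2)=2400, F_ss(4)=-5040; F_tt(-4)=-72, F_tt(4)=72.
Local maxima occur where both diagonal entries negative: (-2, -4), (4, -4). Count: 2.

2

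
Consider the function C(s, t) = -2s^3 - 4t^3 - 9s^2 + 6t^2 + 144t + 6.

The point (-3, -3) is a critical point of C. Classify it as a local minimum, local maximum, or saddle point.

local minimum

The mixed partial ∂²C/∂s∂t is 0, so the Hessian at any point is diag(C_ss, C_tt) = diag(-6(2s + 3), 12(-2t + 1)).
At (-3, -3): H = diag(18, 84).
Both eigenvalues are positive, so H is positive definite: a local minimum.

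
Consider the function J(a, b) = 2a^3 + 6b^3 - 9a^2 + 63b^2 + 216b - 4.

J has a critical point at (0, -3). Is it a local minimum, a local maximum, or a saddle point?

saddle point

The mixed partial ∂²J/∂a∂b is 0, so the Hessian at any point is diag(J_aa, J_bb) = diag(6(2a - 3), 18(2b + 7)).
At (0, -3): H = diag(-18, 18).
The eigenvalues have opposite signs, so H is indefinite: a saddle point.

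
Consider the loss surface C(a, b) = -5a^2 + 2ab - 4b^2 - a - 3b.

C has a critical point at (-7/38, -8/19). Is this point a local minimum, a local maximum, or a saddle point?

local maximum

The Hessian of C is constant: H = [[-10, 2], [2, -8]].
det(H) = (-10)·(-8) − 2² = 76.
det(H) > 0 and tr(H) = -18 < 0, so H is negative definite and the point is a local maximum.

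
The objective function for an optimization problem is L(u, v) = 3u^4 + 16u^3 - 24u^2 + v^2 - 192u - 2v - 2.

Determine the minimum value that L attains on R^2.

-307

L(u,v) separates as P(u) + Q(v) − 2, so its minimum is min P + min Q − 2.
P'(u) = 12(u - 2)(u + 2)(u + 4) vanishes at u ∈ {-4, -2, 2}; Q'(v) = 2v - 2 vanishes at v ∈ {1}.
Local minima of P (where P''>0): P(-4)=128, P(2)=-304. Local minima of Q: Q(1)=-1.
So the global minimum of L is P(2) + Q(1) − 2 = -304 − 1 − 2 = -307, attained at (2, 1).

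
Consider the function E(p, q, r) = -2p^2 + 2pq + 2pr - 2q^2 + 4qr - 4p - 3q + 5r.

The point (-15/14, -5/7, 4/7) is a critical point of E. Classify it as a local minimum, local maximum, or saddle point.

The Hessian is constant: H = [[-4, 2, 2], [2, -4, 4], [2, 4, 0]].
Leading principal minors: Δ₁ = -4, Δ₂ = 12, Δ₃ = 112.
The minors fit neither the all-positive nor the alternating-sign pattern, so H is indefinite: a saddle point.

saddle point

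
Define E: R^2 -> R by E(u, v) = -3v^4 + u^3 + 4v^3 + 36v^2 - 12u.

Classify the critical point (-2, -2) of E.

local maximum

The mixed partial ∂²E/∂u∂v is 0, so the Hessian at any point is diag(E_uu, E_vv) = diag(6u, 12(-3v^2 + 2v + 6)).
At (-2, -2): H = diag(-12, -120).
Both eigenvalues are negative, so H is negative definite: a local maximum.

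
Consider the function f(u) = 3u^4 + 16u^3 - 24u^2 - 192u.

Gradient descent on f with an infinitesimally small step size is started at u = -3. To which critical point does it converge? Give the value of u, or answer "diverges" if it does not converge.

-4

f'(u) = 12(u - 2)(u + 2)(u + 4), so f'(-3) = 60.
Gradient descent moves in the -f' direction, i.e. u is decreasing.
The nearest critical point in that direction is u = -4, where f'' = 144 > 0 (a local minimum). The iterate converges there.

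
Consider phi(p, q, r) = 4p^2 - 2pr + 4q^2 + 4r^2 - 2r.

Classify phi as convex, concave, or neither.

phi is quadratic, so its Hessian is the constant matrix H = [[8, 0, -2], [0, 8, 0], [-2, 0, 8]].
Leading principal minors: 8, 64, 480.
All positive ⇒ H ≻ 0 ⇒ convex.

convex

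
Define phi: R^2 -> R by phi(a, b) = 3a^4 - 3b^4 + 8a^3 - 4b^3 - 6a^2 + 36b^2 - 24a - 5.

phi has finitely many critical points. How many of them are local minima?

2

phi separates as a function of a plus a function of b, so ∇phi=0 decouples.
∂phi/∂a = 12(a - 1)(a + 1)(a + 2) = 0 at a ∈ {-2, -1, 1}; ∂phi/∂b = -12b(b - 2)(b + 3) = 0 at b ∈ {-3, 0, 2}.
The Hessian is diagonal: diag(phi_aa, phi_bb). Second derivatives: phi_aa(-2)=36, phi_aa(-1)=-24, phi_aa(1)=72; phi_bb(-3)=-180, phi_bb(0)=72, phi_bb(2)=-120.
Local minima occur where both diagonal entries positive: (-2, 0), (1, 0). Count: 2.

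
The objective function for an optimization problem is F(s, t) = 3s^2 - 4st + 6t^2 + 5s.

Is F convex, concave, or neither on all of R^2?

convex

F is quadratic, so its Hessian is the constant matrix H = [[6, -4], [-4, 12]].
det(H) = 56, tr(H) = 18.
det(H) > 0 and tr(H) > 0, so H is positive definite everywhere: convex.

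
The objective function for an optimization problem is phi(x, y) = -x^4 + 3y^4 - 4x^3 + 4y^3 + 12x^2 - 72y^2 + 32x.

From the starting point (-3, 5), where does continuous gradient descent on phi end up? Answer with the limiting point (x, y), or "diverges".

phi is separable, so gradient descent decouples: x follows -∂phi/∂x, y follows -∂phi/∂y.
∂phi/∂x = -4(x - 2)(x + 1)(x + 4); at x=-3 this is -40, so x increases.
∂phi/∂y = 12y(y - 3)(y + 4); at y=5 this is 1080, so y decreases.
x converges to its nearest critical value -1 (a local min of the x-part); y converges to 3. The iterate converges to (-1, 3).

(-1, 3)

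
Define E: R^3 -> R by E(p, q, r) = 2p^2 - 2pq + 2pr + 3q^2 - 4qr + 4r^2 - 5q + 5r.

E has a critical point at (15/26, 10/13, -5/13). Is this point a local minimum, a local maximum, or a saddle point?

The Hessian is constant: H = [[4, -2, 2], [-2, 6, -4], [2, -4, 8]].
Leading principal minors: Δ₁ = 4, Δ₂ = 20, Δ₃ = 104.
All leading minors are positive, so H is positive definite: a local minimum.

local minimum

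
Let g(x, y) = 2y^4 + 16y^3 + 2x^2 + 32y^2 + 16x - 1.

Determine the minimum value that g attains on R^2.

-33

g(x,y) separates as P(x) + Q(y) − 1, so its minimum is min P + min Q − 1.
P'(x) = 4x + 16 vanishes at x ∈ {-4}; Q'(y) = 8y(y + 2)(y + 4) vanishes at y ∈ {-4, -2, 0}.
Local minima of P (where P''>0): P(-4)=-32. Local minima of Q: Q(-4)=0, Q(0)=0.
So the global minimum of g is P(-4) + Q(-4) − 1 = -32 + 0 − 1 = -33, attained at (-4, -4).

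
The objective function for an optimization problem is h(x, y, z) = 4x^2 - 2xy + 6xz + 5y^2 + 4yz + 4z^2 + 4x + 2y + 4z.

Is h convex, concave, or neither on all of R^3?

convex

h is quadratic, so its Hessian is the constant matrix H = [[8, -2, 6], [-2, 10, 4], [6, 4, 8]].
Leading principal minors: 8, 76, 24.
All positive ⇒ H ≻ 0 ⇒ convex.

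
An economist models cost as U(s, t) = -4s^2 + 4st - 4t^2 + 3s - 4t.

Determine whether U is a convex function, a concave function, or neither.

concave

U is quadratic, so its Hessian is the constant matrix H = [[-8, 4], [4, -8]].
det(H) = 48, tr(H) = -16.
det(H) > 0 and tr(H) < 0, so H is negative definite everywhere: concave.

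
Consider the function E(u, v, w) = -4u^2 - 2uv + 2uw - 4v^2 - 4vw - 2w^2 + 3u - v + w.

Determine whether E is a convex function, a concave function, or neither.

concave

E is quadratic, so its Hessian is the constant matrix H = [[-8, -2, 2], [-2, -8, -4], [2, -4, -4]].
Leading principal minors: -8, 60, -48.
Signs alternate −, +, − ⇒ H ≺ 0 ⇒ concave.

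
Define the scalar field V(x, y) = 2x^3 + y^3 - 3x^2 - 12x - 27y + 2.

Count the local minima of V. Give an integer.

V separates as a function of x plus a function of y, so ∇V=0 decouples.
∂V/∂x = 6(x - 2)(x + 1) = 0 at x ∈ {-1, 2}; ∂V/∂y = 3(y - 3)(y + 3) = 0 at y ∈ {-3, 3}.
The Hessian is diagonal: diag(V_xx, V_yy). Second derivatives: V_xx(-1)=-18, V_xx(2)=18; V_yy(-3)=-18, V_yy(3)=18.
Local minima occur where both diagonal entries positive: (2, 3). Count: 1.

1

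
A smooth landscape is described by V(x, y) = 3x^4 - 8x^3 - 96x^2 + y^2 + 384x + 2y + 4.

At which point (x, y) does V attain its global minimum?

(-4, -1)

V(x,y) separates as P(x) + Q(y) + 4, so its minimum is min P + min Q + 4.
P'(x) = 12(x - 4)(x - 2)(x + 4) vanishes at x ∈ {-4, 2, 4}; Q'(y) = 2y + 2 vanishes at y ∈ {-1}.
Local minima of P (where P''>0): P(-4)=-1792, P(4)=256. Local minima of Q: Q(-1)=-1.
So the global minimum of V is P(-4) + Q(-1) + 4 = -1792 − 1 + 4 = -1789, attained at (-4, -1).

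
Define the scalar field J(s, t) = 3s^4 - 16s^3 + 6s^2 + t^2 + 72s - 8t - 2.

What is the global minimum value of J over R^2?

J(s,t) separates as P(s) + Q(t) − 2, so its minimum is min P + min Q − 2.
P'(s) = 12(s - 3)(s - 2)(s + 1) vanishes at s ∈ {-1, 2, 3}; Q'(t) = 2(t - 4) vanishes at t ∈ {4}.
Local minima of P (where P''>0): P(-1)=-47, P(3)=81. Local minima of Q: Q(4)=-16.
So the global minimum of J is P(-1) + Q(4) − 2 = -47 − 16 − 2 = -65, attained at (-1, 4).

-65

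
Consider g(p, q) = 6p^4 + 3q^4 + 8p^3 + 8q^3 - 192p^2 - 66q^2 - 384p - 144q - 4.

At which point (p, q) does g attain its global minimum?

(4, 3)

g(p,q) separates as A(p) + B(q) − 4, so its minimum is min A + min B − 4.
A'(p) = 24(p - 4)(p + 1)(p + 4) vanishes at p ∈ {-4, -1, 4}; B'(q) = 12(q - 3)(q + 1)(q + 4) vanishes at q ∈ {-4, -1, 3}.
Local minima of A (where A''>0): A(-4)=-512, A(4)=-2560. Local minima of B: B(-4)=-224, B(3)=-567.
So the global minimum of g is A(4) + B(3) − 4 = -2560 − 567 − 4 = -3131, attained at (4, 3).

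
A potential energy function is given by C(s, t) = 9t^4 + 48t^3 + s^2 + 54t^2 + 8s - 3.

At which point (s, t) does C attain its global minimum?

(-4, -3)

C(s,t) separates as P(s) + Q(t) − 3, so its minimum is min P + min Q − 3.
P'(s) = 2s + 8 vanishes at s ∈ {-4}; Q'(t) = 36t(t + 1)(t + 3) vanishes at t ∈ {-3, -1, 0}.
Local minima of P (where P''>0): P(-4)=-16. Local minima of Q: Q(-3)=-81, Q(0)=0.
So the global minimum of C is P(-4) + Q(-3) − 3 = -16 − 81 − 3 = -100, attained at (-4, -3).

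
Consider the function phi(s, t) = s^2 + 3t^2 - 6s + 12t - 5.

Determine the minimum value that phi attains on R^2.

phi(s,t) separates as P(s) + Q(t) − 5, so its minimum is min P + min Q − 5.
P'(s) = 2s - 6 vanishes at s ∈ {3}; Q'(t) = 6(t + 2) vanishes at t ∈ {-2}.
Local minima of P (where P''>0): P(3)=-9. Local minima of Q: Q(-2)=-12.
So the global minimum of phi is P(3) + Q(-2) − 5 = -9 − 12 − 5 = -26, attained at (3, -2).

-26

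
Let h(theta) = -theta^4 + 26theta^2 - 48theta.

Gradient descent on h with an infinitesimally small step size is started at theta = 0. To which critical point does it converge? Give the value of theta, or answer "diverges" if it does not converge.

h'(theta) = -4(theta - 3)(theta - 1)(theta + 4), so h'(0) = -48.
Gradient descent moves in the -h' direction, i.e. theta is increasing.
The nearest critical point in that direction is theta = 1, where h'' = 40 > 0 (a local minimum). The iterate converges there.

1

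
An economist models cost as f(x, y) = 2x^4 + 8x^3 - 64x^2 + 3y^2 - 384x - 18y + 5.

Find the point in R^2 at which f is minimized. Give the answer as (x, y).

f(x,y) separates as P(x) + Q(y) + 5, so its minimum is min P + min Q + 5.
P'(x) = 8(x - 4)(x + 3)(x + 4) vanishes at x ∈ {-4, -3, 4}; Q'(y) = 6y - 18 vanishes at y ∈ {3}.
Local minima of P (where P''>0): P(-4)=512, P(4)=-1536. Local minima of Q: Q(3)=-27.
So the global minimum of f is P(4) + Q(3) + 5 = -1536 − 27 + 5 = -1558, attained at (4, 3).

(4, 3)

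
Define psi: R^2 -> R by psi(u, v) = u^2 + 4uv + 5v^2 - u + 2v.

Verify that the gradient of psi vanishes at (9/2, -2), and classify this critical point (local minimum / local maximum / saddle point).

local minimum

∇psi = (2u + 4v - 1, 4u + 10v + 2); substituting (9/2, -2) gives ∇psi = (0, 0), so (9/2, -2) is indeed a critical point.
The Hessian of psi is constant: H = [[2, 4], [4, 10]].
det(H) = 2·10 − 4² = 4.
det(H) > 0 and tr(H) = 12 > 0, so H is positive definite and the point is a local minimum.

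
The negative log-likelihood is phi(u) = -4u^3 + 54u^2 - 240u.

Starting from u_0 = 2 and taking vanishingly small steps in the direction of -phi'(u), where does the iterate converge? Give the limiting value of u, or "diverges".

4

phi'(u) = -12(u - 5)(u - 4), so phi'(2) = -72.
Gradient descent moves in the -phi' direction, i.e. u is increasing.
The nearest critical point in that direction is u = 4, where phi'' = 12 > 0 (a local minimum). The iterate converges there.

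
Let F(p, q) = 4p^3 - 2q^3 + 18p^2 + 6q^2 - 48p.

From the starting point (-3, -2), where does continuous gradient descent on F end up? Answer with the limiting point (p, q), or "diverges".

(1, 0)

F is separable, so gradient descent decouples: p follows -∂F/∂p, q follows -∂F/∂q.
∂F/∂p = 12(p - 1)(p + 4); at p=-3 this is -48, so p increases.
∂F/∂q = -6q(q - 2); at q=-2 this is -48, so q increases.
p converges to its nearest critical value 1 (a local min of the p-part); q converges to 0. The iterate converges to (1, 0).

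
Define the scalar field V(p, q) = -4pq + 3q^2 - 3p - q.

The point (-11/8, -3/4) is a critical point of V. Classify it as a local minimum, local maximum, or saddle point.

The Hessian of V is constant: H = [[0, -4], [-4, 6]].
det(H) = 0·6 − (-4)² = -16.
Since det(H) < 0, H is indefinite and the critical point is a saddle point.

saddle point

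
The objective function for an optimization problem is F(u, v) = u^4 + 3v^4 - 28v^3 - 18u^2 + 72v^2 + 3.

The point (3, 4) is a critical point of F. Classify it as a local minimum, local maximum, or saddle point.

local minimum

The mixed partial ∂²F/∂u∂v is 0, so the Hessian at any point is diag(F_uu, F_vv) = diag(12(u^2 - 3), 12(3v^2 - 14v + 12)).
At (3, 4): H = diag(72, 48).
Both eigenvalues are positive, so H is positive definite: a local minimum.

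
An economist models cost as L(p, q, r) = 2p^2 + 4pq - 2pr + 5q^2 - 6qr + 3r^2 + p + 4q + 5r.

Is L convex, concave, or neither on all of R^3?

L is quadratic, so its Hessian is the constant matrix H = [[4, 4, -2], [4, 10, -6], [-2, -6, 6]].
Leading principal minors: 4, 24, 56.
All positive ⇒ H ≻ 0 ⇒ convex.

convex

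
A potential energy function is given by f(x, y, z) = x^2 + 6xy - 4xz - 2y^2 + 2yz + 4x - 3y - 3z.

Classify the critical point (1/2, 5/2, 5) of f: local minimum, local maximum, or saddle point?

The Hessian is constant: H = [[2, 6, -4], [6, -4, 2], [-4, 2, 0]].
Leading principal minors: Δ₁ = 2, Δ₂ = -44, Δ₃ = -40.
The minors fit neither the all-positive nor the alternating-sign pattern, so H is indefinite: a saddle point.

saddle point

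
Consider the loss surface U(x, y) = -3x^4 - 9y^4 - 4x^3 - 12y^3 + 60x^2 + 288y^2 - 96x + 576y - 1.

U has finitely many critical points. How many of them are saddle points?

4

U separates as a function of x plus a function of y, so ∇U=0 decouples.
∂U/∂x = -12(x - 2)(x - 1)(x + 4) = 0 at x ∈ {-4, 1, 2}; ∂U/∂y = -36(y - 4)(y + 1)(y + 4) = 0 at y ∈ {-4, -1, 4}.
The Hessian is diagonal: diag(U_xx, U_yy). Second derivatives: U_xx(-4)=-360, U_xx(1)=60, U_xx(2)=-72; U_yy(-4)=-864, U_yy(-1)=540, U_yy(4)=-1440.
Saddle points occur where the two diagonal entries have opposite signs: (-4, -1), (1, -4), (1, 4), (2, -1). Count: 4.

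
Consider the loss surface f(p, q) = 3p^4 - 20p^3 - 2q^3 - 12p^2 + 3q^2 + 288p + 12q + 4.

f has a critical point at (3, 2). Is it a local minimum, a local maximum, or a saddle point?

The mixed partial ∂²f/∂p∂q is 0, so the Hessian at any point is diag(f_pp, f_qq) = diag(12(3p^2 - 10p - 2), 6(-2q + 1)).
At (3, 2): H = diag(-60, -18).
Both eigenvalues are negative, so H is negative definite: a local maximum.

local maximum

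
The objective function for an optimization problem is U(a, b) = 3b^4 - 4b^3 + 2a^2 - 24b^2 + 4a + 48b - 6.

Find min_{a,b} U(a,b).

-120

U(a,b) separates as P(a) + Q(b) − 6, so its minimum is min P + min Q − 6.
P'(a) = 4a + 4 vanishes at a ∈ {-1}; Q'(b) = 12(b - 2)(b - 1)(b + 2) vanishes at b ∈ {-2, 1, 2}.
Local minima of P (where P''>0): P(-1)=-2. Local minima of Q: Q(-2)=-112, Q(2)=16.
So the global minimum of U is P(-1) + Q(-2) − 6 = -2 − 112 − 6 = -120, attained at (-1, -2).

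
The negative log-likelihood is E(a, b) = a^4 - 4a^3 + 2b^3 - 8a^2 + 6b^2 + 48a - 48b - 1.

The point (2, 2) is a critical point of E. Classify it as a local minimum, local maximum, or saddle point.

The mixed partial ∂²E/∂a∂b is 0, so the Hessian at any point is diag(E_aa, E_bb) = diag(4(3a^2 - 6a - 4), 12(b + 1)).
At (2, 2): H = diag(-16, 36).
The eigenvalues have opposite signs, so H is indefinite: a saddle point.

saddle point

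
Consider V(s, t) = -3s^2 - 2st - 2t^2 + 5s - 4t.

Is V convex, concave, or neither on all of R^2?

concave

V is quadratic, so its Hessian is the constant matrix H = [[-6, -2], [-2, -4]].
det(H) = 20, tr(H) = -10.
det(H) > 0 and tr(H) < 0, so H is negative definite everywhere: concave.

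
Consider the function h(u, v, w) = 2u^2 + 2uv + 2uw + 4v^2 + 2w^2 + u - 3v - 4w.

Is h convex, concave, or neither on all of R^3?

convex

h is quadratic, so its Hessian is the constant matrix H = [[4, 2, 2], [2, 8, 0], [2, 0, 4]].
Leading principal minors: 4, 28, 80.
All positive ⇒ H ≻ 0 ⇒ convex.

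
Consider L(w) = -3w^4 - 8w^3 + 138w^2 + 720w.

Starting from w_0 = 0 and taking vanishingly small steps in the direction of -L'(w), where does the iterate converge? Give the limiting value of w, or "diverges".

-3

L'(w) = -12(w - 5)(w + 3)(w + 4), so L'(0) = 720.
Gradient descent moves in the -L' direction, i.e. w is decreasing.
The nearest critical point in that direction is w = -3, where L'' = 96 > 0 (a local minimum). The iterate converges there.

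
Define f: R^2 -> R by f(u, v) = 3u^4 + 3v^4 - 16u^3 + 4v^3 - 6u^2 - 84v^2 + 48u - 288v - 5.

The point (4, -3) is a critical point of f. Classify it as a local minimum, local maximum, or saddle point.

local minimum

The mixed partial ∂²f/∂u∂v is 0, so the Hessian at any point is diag(f_uu, f_vv) = diag(12(3u^2 - 8u - 1), 12(3v^2 + 2v - 14)).
At (4, -3): H = diag(180, 84).
Both eigenvalues are positive, so H is positive definite: a local minimum.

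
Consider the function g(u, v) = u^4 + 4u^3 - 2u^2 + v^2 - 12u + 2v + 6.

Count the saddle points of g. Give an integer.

g separates as a function of u plus a function of v, so ∇g=0 decouples.
∂g/∂u = 4(u - 1)(u + 1)(u + 3) = 0 at u ∈ {-3, -1, 1}; ∂g/∂v = 2(v + 1) = 0 at v ∈ {-1}.
The Hessian is diagonal: diag(g_uu, g_vv). Second derivatives: g_uu(-3)=32, g_uu(-1)=-16, g_uu(1)=32; g_vv(-1)=2.
Saddle points occur where the two diagonal entries have opposite signs: (-1, -1). Count: 1.

1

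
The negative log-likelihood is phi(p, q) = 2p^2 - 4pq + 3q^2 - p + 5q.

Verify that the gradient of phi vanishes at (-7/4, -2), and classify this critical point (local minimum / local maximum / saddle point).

∇phi = (4p - 4q - 1, -4p + 6q + 5); substituting (-7/4, -2) gives ∇phi = (0, 0), so (-7/4, -2) is indeed a critical point.
The Hessian of phi is constant: H = [[4, -4], [-4, 6]].
det(H) = 4·6 − (-4)² = 8.
det(H) > 0 and tr(H) = 10 > 0, so H is positive definite and the point is a local minimum.

local minimum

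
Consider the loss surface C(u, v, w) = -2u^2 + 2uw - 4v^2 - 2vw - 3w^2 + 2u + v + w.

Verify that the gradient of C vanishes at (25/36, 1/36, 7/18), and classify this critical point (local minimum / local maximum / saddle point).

∇C = (-4u + 2w + 2, -8v - 2w + 1, 2u - 2v - 6w + 1); substituting (25/36, 1/36, 7/18) gives ∇C = (0, 0, 0), so (25/36, 1/36, 7/18) is indeed a critical point.
The Hessian is constant: H = [[-4, 0, 2], [0, -8, -2], [2, -2, -6]].
Leading principal minors: Δ₁ = -4, Δ₂ = 32, Δ₃ = -144.
The minors alternate sign starting negative (−, +, −), so H is negative definite: a local maximum.

local maximum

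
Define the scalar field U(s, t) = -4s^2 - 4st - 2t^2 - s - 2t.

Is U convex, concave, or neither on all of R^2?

U is quadratic, so its Hessian is the constant matrix H = [[-8, -4], [-4, -4]].
det(H) = 16, tr(H) = -12.
det(H) > 0 and tr(H) < 0, so H is negative definite everywhere: concave.

concave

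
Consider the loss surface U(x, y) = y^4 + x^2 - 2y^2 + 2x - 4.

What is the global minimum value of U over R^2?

-6

U(x,y) separates as P(x) + Q(y) − 4, so its minimum is min P + min Q − 4.
P'(x) = 2x + 2 vanishes at x ∈ {-1}; Q'(y) = 4y(y - 1)(y + 1) vanishes at y ∈ {-1, 0, 1}.
Local minima of P (where P''>0): P(-1)=-1. Local minima of Q: Q(-1)=-1, Q(1)=-1.
So the global minimum of U is P(-1) + Q(-1) − 4 = -1 − 1 − 4 = -6, attained at (-1, -1).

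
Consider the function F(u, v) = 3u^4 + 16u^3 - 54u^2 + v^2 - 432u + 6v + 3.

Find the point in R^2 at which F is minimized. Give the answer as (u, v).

F(u,v) separates as P(u) + Q(v) + 3, so its minimum is min P + min Q + 3.
P'(u) = 12(u - 3)(u + 3)(u + 4) vanishes at u ∈ {-4, -3, 3}; Q'(v) = 2v + 6 vanishes at v ∈ {-3}.
Local minima of P (where P''>0): P(-4)=608, P(3)=-1107. Local minima of Q: Q(-3)=-9.
So the global minimum of F is P(3) + Q(-3) + 3 = -1107 − 9 + 3 = -1113, attained at (3, -3).

(3, -3)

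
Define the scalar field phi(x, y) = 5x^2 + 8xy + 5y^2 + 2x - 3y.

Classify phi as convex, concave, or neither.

phi is quadratic, so its Hessian is the constant matrix H = [[10, 8], [8, 10]].
det(H) = 36, tr(H) = 20.
det(H) > 0 and tr(H) > 0, so H is positive definite everywhere: convex.

convex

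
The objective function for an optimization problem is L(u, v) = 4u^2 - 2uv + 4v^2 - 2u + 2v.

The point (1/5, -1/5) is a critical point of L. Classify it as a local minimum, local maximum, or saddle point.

The Hessian of L is constant: H = [[8, -2], [-2, 8]].
det(H) = 8·8 − (-2)² = 60.
det(H) > 0 and tr(H) = 16 > 0, so H is positive definite and the point is a local minimum.

local minimum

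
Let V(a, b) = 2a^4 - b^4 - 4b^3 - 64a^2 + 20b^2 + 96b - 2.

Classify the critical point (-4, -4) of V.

saddle point

The mixed partial ∂²V/∂a∂b is 0, so the Hessian at any point is diag(V_aa, V_bb) = diag(8(3a^2 - 16), 4(-3b^2 - 6b + 10)).
At (-4, -4): H = diag(256, -56).
The eigenvalues have opposite signs, so H is indefinite: a saddle point.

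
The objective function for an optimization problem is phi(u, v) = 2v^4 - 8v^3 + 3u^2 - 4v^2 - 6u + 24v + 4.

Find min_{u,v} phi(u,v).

-17

phi(u,v) separates as P(u) + Q(v) + 4, so its minimum is min P + min Q + 4.
P'(u) = 6u - 6 vanishes at u ∈ {1}; Q'(v) = 8(v - 3)(v - 1)(v + 1) vanishes at v ∈ {-1, 1, 3}.
Local minima of P (where P''>0): P(1)=-3. Local minima of Q: Q(-1)=-18, Q(3)=-18.
So the global minimum of phi is P(1) + Q(-1) + 4 = -3 − 18 + 4 = -17, attained at (1, -1).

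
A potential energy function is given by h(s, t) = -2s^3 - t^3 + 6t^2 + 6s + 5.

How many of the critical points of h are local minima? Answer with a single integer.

1

h separates as a function of s plus a function of t, so ∇h=0 decouples.
∂h/∂s = -6(s - 1)(s + 1) = 0 at s ∈ {-1, 1}; ∂h/∂t = -3t(t - 4) = 0 at t ∈ {0, 4}.
The Hessian is diagonal: diag(h_ss, h_tt). Second derivatives: h_ss(-1)=12, h_ss(1)=-12; h_tt(0)=12, h_tt(4)=-12.
Local minima occur where both diagonal entries positive: (-1, 0). Count: 1.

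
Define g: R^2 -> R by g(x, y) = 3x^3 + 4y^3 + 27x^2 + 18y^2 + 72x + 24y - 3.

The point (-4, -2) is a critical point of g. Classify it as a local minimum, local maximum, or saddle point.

The mixed partial ∂²g/∂x∂y is 0, so the Hessian at any point is diag(g_xx, g_yy) = diag(18(x + 3), 12(2y + 3)).
At (-4, -2): H = diag(-18, -12).
Both eigenvalues are negative, so H is negative definite: a local maximum.

local maximum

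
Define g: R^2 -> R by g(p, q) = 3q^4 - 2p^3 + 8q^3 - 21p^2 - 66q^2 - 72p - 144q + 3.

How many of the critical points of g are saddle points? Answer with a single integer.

g separates as a function of p plus a function of q, so ∇g=0 decouples.
∂g/∂p = -6(p + 3)(p + 4) = 0 at p ∈ {-4, -3}; ∂g/∂q = 12(q - 3)(q + 1)(q + 4) = 0 at q ∈ {-4, -1, 3}.
The Hessian is diagonal: diag(g_pp, g_qq). Second derivatives: g_pp(-4)=6, g_pp(-3)=-6; g_qq(-4)=252, g_qq(-1)=-144, g_qq(3)=336.
Saddle points occur where the two diagonal entries have opposite signs: (-4, -1), (-3, -4), (-3, 3). Count: 3.

3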